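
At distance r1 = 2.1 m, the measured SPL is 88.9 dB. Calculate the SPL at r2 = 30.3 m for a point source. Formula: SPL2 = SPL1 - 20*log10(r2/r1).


r2/r1 = 30.3/2.1 = 14.4286
Correction = 20*log10(14.4286) = 23.1845 dB
SPL2 = 88.9 - 23.1845 = 65.716 dB


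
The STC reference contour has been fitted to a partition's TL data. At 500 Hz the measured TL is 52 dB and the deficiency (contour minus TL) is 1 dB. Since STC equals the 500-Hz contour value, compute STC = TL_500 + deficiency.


By ASTM E413, STC = value of the fitted reference contour at 500 Hz.
Contour value at 500 Hz = TL_500 + deficiency = 52 + 1 = 53
STC = 53


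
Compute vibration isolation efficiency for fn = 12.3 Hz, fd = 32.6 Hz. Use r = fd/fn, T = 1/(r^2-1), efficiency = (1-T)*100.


r = 32.6 / 12.3 = 2.65041
r^2 - 1 = 2.65041^2 - 1 = 6.02467
T = 1/6.02467 = 0.165984
Efficiency = (1 - 0.165984)*100 = 83.402 %


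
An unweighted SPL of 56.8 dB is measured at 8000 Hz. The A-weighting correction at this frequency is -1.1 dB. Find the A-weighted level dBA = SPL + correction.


A-weighting table: 8000 Hz -> -1.1 dB correction
SPL_A = SPL + correction = 56.8 + (-1.1) = 55.7 dBA


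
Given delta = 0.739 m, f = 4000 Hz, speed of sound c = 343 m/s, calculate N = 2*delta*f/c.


N = 2*delta*f/c = 2*delta/lambda, where lambda = c/f
lambda = 343 / 4000 = 0.08575 m
N = 2 * 0.739 / 0.08575 = 17.236


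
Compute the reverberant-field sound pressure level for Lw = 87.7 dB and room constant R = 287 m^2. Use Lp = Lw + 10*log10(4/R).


4/R = 4/287 = 0.0139373
Lp = 87.7 + 10*log10(0.0139373) = 69.142 dB


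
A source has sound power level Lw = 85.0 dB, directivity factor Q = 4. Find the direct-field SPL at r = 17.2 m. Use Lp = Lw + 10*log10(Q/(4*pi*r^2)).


4*pi*r^2 = 4*pi*17.2^2 = 3717.64 m^2
Q / (4*pi*r^2) = 4 / 3717.64 = 0.00107595
Lp = 85.0 + 10*log10(0.00107595) = 55.318 dB


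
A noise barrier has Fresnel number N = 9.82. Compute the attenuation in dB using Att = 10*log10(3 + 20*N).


3 + 20*N = 3 + 20*9.82 = 199.4
Att = 10*log10(199.4) = 22.997 dB


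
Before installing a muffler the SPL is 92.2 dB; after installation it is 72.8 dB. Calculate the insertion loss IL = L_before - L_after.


Insertion loss = SPL without muffler - SPL with muffler
IL = 92.2 - 72.8 = 19.4 dB


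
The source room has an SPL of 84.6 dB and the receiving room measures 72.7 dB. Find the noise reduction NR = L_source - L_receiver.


NR = L_source - L_receiver (difference between source and receiving room levels)
NR = 84.6 - 72.7 = 11.9 dB


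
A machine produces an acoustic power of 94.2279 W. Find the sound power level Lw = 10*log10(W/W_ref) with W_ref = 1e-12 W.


W / W_ref = 94.2279 / 1e-12 = 9.42279e+13
Lw = 10 * log10(9.42279e+13) = 139.74 dB


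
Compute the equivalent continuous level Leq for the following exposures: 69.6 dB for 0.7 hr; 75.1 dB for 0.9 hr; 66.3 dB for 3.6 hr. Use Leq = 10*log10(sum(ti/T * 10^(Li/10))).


T_total = 0.7 + 0.9 + 3.6 = 5.2 hr
(0.7/5.2) * 10^(69.6/10) = 1.22771e+06
(0.9/5.2) * 10^(75.1/10) = 5.60066e+06
(3.6/5.2) * 10^(66.3/10) = 2.95324e+06
Sum = 1.22771e+06 + 5.60066e+06 + 2.95324e+06 = 9.78161e+06
Leq = 10*log10(9.78161e+06) = 69.904 dB


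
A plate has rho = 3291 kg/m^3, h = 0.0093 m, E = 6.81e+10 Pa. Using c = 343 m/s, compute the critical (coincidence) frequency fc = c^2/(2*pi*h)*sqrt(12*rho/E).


12*rho/E = 12*3291/6.81e+10 = 5.79912e-07
sqrt(12*rho/E) = sqrt(5.79912e-07) = 0.00076152
c^2/(2*pi*h) = 343^2/(2*pi*0.0093) = 2.01338e+06
fc = 2.01338e+06 * 0.00076152 = 1533.2 Hz


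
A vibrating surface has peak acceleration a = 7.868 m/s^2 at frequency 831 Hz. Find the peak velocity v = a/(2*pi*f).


omega = 2*pi*f = 2*pi*831 = 5221.33 rad/s
v = a / omega = 7.868 / 5221.33 = 0.0015069 m/s


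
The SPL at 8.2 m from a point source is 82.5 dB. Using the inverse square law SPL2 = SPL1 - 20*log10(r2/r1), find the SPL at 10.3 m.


r2/r1 = 10.3/8.2 = 1.2561
Correction = 20*log10(1.2561) = 1.98048 dB
SPL2 = 82.5 - 1.98048 = 80.52 dB


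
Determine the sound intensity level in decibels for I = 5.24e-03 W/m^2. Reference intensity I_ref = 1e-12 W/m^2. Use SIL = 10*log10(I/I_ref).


I / I_ref = 5.24e-03 / 1e-12 = 5.24e+09
SIL = 10 * log10(5.24e+09) = 97.193 dB


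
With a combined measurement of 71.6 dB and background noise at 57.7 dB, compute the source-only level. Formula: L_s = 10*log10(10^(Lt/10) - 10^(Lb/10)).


10^(71.6/10) = 1.44544e+07
10^(57.7/10) = 588844
Difference = 1.44544e+07 - 588844 = 1.38656e+07
L_source = 10*log10(1.38656e+07) = 71.419 dB


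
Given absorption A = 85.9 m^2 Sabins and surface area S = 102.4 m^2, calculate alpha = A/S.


Absorption coefficient = absorbed power / incident power
alpha = A / S = 85.9 / 102.4 = 0.83887


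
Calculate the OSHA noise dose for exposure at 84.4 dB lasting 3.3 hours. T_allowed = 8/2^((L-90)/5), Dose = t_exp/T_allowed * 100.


T_allowed = 8 / 2^((84.4 - 90)/5) = 17.3878 hr
Dose = 3.3 / 17.3878 * 100 = 18.979 %


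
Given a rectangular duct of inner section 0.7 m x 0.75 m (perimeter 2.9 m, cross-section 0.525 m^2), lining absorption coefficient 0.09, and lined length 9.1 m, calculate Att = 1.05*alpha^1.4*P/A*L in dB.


alpha^1.4 = 0.09^1.4 = 0.034351
Attenuation rate = 1.05 * alpha^1.4 * P / A
= 1.05 * 0.034351 * 2.9 / 0.525 = 0.199236 dB/m
Total Att = 0.199236 * 9.1 = 1.813 dB


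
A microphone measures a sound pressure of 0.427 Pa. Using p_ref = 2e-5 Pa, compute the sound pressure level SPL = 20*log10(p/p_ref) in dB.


p / p_ref = 0.427 / 2e-5 = 21350
SPL = 20 * log10(21350) = 86.588 dB


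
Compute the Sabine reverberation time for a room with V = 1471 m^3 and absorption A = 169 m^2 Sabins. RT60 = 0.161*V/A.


RT60 = 0.161 * 1471 / 169 = 1.4014 s


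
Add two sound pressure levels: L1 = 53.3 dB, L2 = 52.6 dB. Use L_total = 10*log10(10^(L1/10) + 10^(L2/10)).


10^(53.3/10) = 213796
10^(52.6/10) = 181970
Sum = 213796 + 181970 = 395766
L_total = 10*log10(395766) = 55.974 dB


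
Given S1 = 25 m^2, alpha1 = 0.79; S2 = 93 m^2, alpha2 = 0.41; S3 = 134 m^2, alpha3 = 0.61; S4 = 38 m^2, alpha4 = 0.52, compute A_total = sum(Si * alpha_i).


25 * 0.79 = 19.75
93 * 0.41 = 38.13
134 * 0.61 = 81.74
38 * 0.52 = 19.76
A_total = 19.75 + 38.13 + 81.74 + 19.76 = 159.38 m^2


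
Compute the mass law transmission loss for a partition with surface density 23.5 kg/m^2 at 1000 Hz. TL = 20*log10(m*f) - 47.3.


m * f = 23.5 * 1000 = 23500
20*log10(23500) = 87.4214 dB
TL = 87.4214 - 47.3 = 40.121 dB


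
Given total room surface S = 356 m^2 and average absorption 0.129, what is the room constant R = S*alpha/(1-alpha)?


R = 356 * 0.129 / (1 - 0.129) = 52.726 m^2


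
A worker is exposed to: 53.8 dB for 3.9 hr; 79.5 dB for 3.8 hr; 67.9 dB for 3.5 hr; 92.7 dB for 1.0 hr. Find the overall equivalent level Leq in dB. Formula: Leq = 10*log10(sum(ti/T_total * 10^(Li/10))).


T_total = 3.9 + 3.8 + 3.5 + 1.0 = 12.2 hr
(3.9/12.2) * 10^(53.8/10) = 76684
(3.8/12.2) * 10^(79.5/10) = 2.77603e+07
(3.5/12.2) * 10^(67.9/10) = 1.76892e+06
(1.0/12.2) * 10^(92.7/10) = 1.5263e+08
Sum = 76684 + 2.77603e+07 + 1.76892e+06 + 1.5263e+08 = 1.82236e+08
Leq = 10*log10(1.82236e+08) = 82.606 dB


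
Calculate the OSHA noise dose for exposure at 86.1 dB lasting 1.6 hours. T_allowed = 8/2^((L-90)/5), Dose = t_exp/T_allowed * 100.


T_allowed = 8 / 2^((86.1 - 90)/5) = 13.737 hr
Dose = 1.6 / 13.737 * 100 = 11.647 %


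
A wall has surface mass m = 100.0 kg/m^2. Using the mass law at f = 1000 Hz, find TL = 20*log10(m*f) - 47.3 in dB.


m * f = 100.0 * 1000 = 100000
20*log10(100000) = 100 dB
TL = 100 - 47.3 = 52.7 dB


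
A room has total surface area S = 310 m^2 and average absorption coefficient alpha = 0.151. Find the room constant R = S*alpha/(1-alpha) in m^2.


R = 310 * 0.151 / (1 - 0.151) = 55.135 m^2


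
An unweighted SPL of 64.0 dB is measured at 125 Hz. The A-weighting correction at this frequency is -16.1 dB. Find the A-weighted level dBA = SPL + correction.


A-weighting table: 125 Hz -> -16.1 dB correction
SPL_A = SPL + correction = 64.0 + (-16.1) = 47.9 dBA


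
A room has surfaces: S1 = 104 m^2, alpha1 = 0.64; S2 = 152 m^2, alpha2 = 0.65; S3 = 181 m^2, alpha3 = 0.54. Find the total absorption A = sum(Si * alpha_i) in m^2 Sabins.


104 * 0.64 = 66.56
152 * 0.65 = 98.8
181 * 0.54 = 97.74
A_total = 66.56 + 98.8 + 97.74 = 263.1 m^2


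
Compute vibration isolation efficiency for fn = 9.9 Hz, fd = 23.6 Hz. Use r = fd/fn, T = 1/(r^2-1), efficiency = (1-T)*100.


r = 23.6 / 9.9 = 2.38384
r^2 - 1 = 2.38384^2 - 1 = 4.68269
T = 1/4.68269 = 0.213552
Efficiency = (1 - 0.213552)*100 = 78.645 %


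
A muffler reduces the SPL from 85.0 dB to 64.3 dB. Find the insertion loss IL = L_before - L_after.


Insertion loss = SPL without muffler - SPL with muffler
IL = 85.0 - 64.3 = 20.7 dB


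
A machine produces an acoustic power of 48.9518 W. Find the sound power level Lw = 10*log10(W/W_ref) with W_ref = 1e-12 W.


W / W_ref = 48.9518 / 1e-12 = 4.89518e+13
Lw = 10 * log10(4.89518e+13) = 136.9 dB


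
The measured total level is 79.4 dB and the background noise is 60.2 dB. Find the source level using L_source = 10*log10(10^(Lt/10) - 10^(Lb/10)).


10^(79.4/10) = 8.70964e+07
10^(60.2/10) = 1.04713e+06
Difference = 8.70964e+07 - 1.04713e+06 = 8.60493e+07
L_source = 10*log10(8.60493e+07) = 79.347 dB


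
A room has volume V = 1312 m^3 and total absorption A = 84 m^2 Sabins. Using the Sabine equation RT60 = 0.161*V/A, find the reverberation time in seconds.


RT60 = 0.161 * 1312 / 84 = 2.5147 s


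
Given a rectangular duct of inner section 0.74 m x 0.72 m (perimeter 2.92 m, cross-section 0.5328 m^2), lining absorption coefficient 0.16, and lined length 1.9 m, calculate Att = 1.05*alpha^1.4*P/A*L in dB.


alpha^1.4 = 0.16^1.4 = 0.076872
Attenuation rate = 1.05 * alpha^1.4 * P / A
= 1.05 * 0.076872 * 2.92 / 0.5328 = 0.44236 dB/m
Total Att = 0.44236 * 1.9 = 0.84048 dB


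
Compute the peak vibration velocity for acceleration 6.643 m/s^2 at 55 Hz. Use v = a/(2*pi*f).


omega = 2*pi*f = 2*pi*55 = 345.575 rad/s
v = a / omega = 6.643 / 345.575 = 0.019223 m/s


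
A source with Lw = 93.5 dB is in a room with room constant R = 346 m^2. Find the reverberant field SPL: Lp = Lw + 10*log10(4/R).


4/R = 4/346 = 0.0115607
Lp = 93.5 + 10*log10(0.0115607) = 74.13 dB


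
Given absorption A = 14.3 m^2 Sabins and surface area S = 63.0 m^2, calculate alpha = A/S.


Absorption coefficient = absorbed power / incident power
alpha = A / S = 14.3 / 63.0 = 0.22698


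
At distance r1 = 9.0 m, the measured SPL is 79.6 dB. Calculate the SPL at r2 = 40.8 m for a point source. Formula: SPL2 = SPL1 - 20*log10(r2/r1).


r2/r1 = 40.8/9.0 = 4.53333
Correction = 20*log10(4.53333) = 13.1283 dB
SPL2 = 79.6 - 13.1283 = 66.472 dB


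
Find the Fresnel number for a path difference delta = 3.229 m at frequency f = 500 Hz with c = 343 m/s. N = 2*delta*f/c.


N = 2*delta*f/c = 2*delta/lambda, where lambda = c/f
lambda = 343 / 500 = 0.686 m
N = 2 * 3.229 / 0.686 = 9.414


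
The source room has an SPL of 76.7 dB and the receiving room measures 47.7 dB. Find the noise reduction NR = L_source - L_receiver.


NR = L_source - L_receiver (difference between source and receiving room levels)
NR = 76.7 - 47.7 = 29 dB


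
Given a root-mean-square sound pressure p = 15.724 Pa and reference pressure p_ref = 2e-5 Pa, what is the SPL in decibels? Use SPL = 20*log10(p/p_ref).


p / p_ref = 15.724 / 2e-5 = 786200
SPL = 20 * log10(786200) = 117.91 dB


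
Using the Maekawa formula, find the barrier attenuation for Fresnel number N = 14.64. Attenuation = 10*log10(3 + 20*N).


3 + 20*N = 3 + 20*14.64 = 295.8
Att = 10*log10(295.8) = 24.71 dB


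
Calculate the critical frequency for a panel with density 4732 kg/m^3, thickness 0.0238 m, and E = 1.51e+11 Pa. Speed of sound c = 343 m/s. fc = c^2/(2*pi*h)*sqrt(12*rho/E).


12*rho/E = 12*4732/1.51e+11 = 3.76053e-07
sqrt(12*rho/E) = sqrt(3.76053e-07) = 0.000613232
c^2/(2*pi*h) = 343^2/(2*pi*0.0238) = 786740
fc = 786740 * 0.000613232 = 482.45 Hz


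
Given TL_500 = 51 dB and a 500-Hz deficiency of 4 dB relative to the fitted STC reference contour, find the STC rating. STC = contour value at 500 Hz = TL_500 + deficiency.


By ASTM E413, STC = value of the fitted reference contour at 500 Hz.
Contour value at 500 Hz = TL_500 + deficiency = 51 + 4 = 55
STC = 55


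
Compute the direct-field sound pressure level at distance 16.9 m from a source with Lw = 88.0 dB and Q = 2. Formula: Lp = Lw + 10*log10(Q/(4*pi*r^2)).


4*pi*r^2 = 4*pi*16.9^2 = 3589.08 m^2
Q / (4*pi*r^2) = 2 / 3589.08 = 0.000557246
Lp = 88.0 + 10*log10(0.000557246) = 55.46 dB


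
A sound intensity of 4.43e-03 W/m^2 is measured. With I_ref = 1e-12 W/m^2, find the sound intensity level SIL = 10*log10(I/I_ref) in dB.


I / I_ref = 4.43e-03 / 1e-12 = 4.43e+09
SIL = 10 * log10(4.43e+09) = 96.464 dB


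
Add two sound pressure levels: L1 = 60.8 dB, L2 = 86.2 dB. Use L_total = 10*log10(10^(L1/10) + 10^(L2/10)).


10^(60.8/10) = 1.20226e+06
10^(86.2/10) = 4.16869e+08
Sum = 1.20226e+06 + 4.16869e+08 = 4.18071e+08
L_total = 10*log10(4.18071e+08) = 86.213 dB


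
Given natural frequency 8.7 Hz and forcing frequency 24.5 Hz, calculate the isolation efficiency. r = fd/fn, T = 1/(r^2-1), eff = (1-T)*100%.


r = 24.5 / 8.7 = 2.81609
r^2 - 1 = 2.81609^2 - 1 = 6.93036
T = 1/6.93036 = 0.144293
Efficiency = (1 - 0.144293)*100 = 85.571 %


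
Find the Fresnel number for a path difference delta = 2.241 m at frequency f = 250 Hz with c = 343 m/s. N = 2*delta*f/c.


N = 2*delta*f/c = 2*delta/lambda, where lambda = c/f
lambda = 343 / 250 = 1.372 m
N = 2 * 2.241 / 1.372 = 3.2668


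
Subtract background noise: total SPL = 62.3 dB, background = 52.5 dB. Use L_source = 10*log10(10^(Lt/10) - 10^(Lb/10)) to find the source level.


10^(62.3/10) = 1.69824e+06
10^(52.5/10) = 177828
Difference = 1.69824e+06 - 177828 = 1.52041e+06
L_source = 10*log10(1.52041e+06) = 61.82 dB


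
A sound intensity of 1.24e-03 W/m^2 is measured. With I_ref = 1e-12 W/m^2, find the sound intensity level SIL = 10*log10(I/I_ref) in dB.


I / I_ref = 1.24e-03 / 1e-12 = 1.24e+09
SIL = 10 * log10(1.24e+09) = 90.934 dB


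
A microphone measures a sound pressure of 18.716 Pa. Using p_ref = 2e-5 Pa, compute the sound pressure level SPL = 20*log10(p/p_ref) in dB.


p / p_ref = 18.716 / 2e-5 = 935800
SPL = 20 * log10(935800) = 119.42 dB


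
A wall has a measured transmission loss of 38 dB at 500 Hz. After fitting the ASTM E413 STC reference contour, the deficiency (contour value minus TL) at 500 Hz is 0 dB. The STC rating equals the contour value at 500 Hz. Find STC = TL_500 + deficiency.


By ASTM E413, STC = value of the fitted reference contour at 500 Hz.
Contour value at 500 Hz = TL_500 + deficiency = 38 + 0 = 38
STC = 38


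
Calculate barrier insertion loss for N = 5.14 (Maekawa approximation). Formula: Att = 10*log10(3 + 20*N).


3 + 20*N = 3 + 20*5.14 = 105.8
Att = 10*log10(105.8) = 20.245 dB


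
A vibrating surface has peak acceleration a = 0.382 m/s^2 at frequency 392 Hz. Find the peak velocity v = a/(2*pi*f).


omega = 2*pi*f = 2*pi*392 = 2463.01 rad/s
v = a / omega = 0.382 / 2463.01 = 0.00015509 m/s


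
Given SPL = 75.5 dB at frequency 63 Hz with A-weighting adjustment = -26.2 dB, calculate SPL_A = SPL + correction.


A-weighting table: 63 Hz -> -26.2 dB correction
SPL_A = SPL + correction = 75.5 + (-26.2) = 49.3 dBA


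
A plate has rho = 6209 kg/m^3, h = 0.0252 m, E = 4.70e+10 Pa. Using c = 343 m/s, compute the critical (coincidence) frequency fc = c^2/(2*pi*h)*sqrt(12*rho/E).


12*rho/E = 12*6209/4.70e+10 = 1.58528e-06
sqrt(12*rho/E) = sqrt(1.58528e-06) = 0.00125908
c^2/(2*pi*h) = 343^2/(2*pi*0.0252) = 743033
fc = 743033 * 0.00125908 = 935.54 Hz


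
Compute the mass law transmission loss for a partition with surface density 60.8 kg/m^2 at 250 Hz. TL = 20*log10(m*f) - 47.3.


m * f = 60.8 * 250 = 15200
20*log10(15200) = 83.6369 dB
TL = 83.6369 - 47.3 = 36.337 dB


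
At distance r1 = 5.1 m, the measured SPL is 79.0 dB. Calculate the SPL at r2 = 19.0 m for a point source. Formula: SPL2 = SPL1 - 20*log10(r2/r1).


r2/r1 = 19.0/5.1 = 3.72549
Correction = 20*log10(3.72549) = 11.4237 dB
SPL2 = 79.0 - 11.4237 = 67.576 dB


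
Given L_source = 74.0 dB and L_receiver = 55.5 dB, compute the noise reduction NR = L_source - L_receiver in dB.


NR = L_source - L_receiver (difference between source and receiving room levels)
NR = 74.0 - 55.5 = 18.5 dB


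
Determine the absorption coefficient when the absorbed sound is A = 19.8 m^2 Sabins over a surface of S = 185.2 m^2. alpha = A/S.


Absorption coefficient = absorbed power / incident power
alpha = A / S = 19.8 / 185.2 = 0.10691


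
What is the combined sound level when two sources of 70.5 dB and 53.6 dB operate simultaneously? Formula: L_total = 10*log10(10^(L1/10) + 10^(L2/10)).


10^(70.5/10) = 1.12202e+07
10^(53.6/10) = 229087
Sum = 1.12202e+07 + 229087 = 1.14493e+07
L_total = 10*log10(1.14493e+07) = 70.588 dB


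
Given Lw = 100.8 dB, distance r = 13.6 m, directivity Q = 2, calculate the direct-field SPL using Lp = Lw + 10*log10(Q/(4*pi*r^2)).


4*pi*r^2 = 4*pi*13.6^2 = 2324.28 m^2
Q / (4*pi*r^2) = 2 / 2324.28 = 0.000860482
Lp = 100.8 + 10*log10(0.000860482) = 70.147 dB


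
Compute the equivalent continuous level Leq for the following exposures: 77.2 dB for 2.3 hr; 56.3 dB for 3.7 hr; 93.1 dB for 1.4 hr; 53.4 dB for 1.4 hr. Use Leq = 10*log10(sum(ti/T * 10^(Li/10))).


T_total = 2.3 + 3.7 + 1.4 + 1.4 = 8.8 hr
(2.3/8.8) * 10^(77.2/10) = 1.37166e+07
(3.7/8.8) * 10^(56.3/10) = 179357
(1.4/8.8) * 10^(93.1/10) = 3.24822e+08
(1.4/8.8) * 10^(53.4/10) = 34805.3
Sum = 1.37166e+07 + 179357 + 3.24822e+08 + 34805.3 = 3.38753e+08
Leq = 10*log10(3.38753e+08) = 85.299 dB


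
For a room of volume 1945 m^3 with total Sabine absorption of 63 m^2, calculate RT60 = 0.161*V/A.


RT60 = 0.161 * 1945 / 63 = 4.9706 s


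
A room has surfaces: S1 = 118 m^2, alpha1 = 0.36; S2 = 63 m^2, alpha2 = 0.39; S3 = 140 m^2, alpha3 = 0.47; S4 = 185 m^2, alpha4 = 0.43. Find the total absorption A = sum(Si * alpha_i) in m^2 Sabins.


118 * 0.36 = 42.48
63 * 0.39 = 24.57
140 * 0.47 = 65.8
185 * 0.43 = 79.55
A_total = 42.48 + 24.57 + 65.8 + 79.55 = 212.4 m^2


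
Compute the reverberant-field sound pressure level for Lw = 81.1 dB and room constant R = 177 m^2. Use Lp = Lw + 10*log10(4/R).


4/R = 4/177 = 0.0225989
Lp = 81.1 + 10*log10(0.0225989) = 64.641 dB


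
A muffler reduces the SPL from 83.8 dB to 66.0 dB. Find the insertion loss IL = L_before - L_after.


Insertion loss = SPL without muffler - SPL with muffler
IL = 83.8 - 66.0 = 17.8 dB


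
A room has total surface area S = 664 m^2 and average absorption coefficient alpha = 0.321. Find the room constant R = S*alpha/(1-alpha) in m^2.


R = 664 * 0.321 / (1 - 0.321) = 313.91 m^2


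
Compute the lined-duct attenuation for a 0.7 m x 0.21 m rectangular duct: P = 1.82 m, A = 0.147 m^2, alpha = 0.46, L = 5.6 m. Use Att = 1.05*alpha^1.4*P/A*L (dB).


alpha^1.4 = 0.46^1.4 = 0.337179
Attenuation rate = 1.05 * alpha^1.4 * P / A
= 1.05 * 0.337179 * 1.82 / 0.147 = 4.38333 dB/m
Total Att = 4.38333 * 5.6 = 24.547 dB


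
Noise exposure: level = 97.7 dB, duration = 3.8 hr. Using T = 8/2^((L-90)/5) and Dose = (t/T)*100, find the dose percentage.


T_allowed = 8 / 2^((97.7 - 90)/5) = 2.75108 hr
Dose = 3.8 / 2.75108 * 100 = 138.13 %


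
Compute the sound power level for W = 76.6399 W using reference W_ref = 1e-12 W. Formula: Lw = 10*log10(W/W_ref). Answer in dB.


W / W_ref = 76.6399 / 1e-12 = 7.66399e+13
Lw = 10 * log10(7.66399e+13) = 138.84 dB


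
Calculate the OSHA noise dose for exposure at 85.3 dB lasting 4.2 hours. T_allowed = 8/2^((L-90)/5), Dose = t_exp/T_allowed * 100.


T_allowed = 8 / 2^((85.3 - 90)/5) = 15.3482 hr
Dose = 4.2 / 15.3482 * 100 = 27.365 %


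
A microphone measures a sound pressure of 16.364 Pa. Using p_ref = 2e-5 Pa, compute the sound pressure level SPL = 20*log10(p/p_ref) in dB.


p / p_ref = 16.364 / 2e-5 = 818200
SPL = 20 * log10(818200) = 118.26 dB


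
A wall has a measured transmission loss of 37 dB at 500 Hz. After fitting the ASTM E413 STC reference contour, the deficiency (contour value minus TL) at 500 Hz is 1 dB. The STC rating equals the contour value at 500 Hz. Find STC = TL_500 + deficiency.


By ASTM E413, STC = value of the fitted reference contour at 500 Hz.
Contour value at 500 Hz = TL_500 + deficiency = 37 + 1 = 38
STC = 38


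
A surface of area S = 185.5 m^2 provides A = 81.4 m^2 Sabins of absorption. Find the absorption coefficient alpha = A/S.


Absorption coefficient = absorbed power / incident power
alpha = A / S = 81.4 / 185.5 = 0.43881


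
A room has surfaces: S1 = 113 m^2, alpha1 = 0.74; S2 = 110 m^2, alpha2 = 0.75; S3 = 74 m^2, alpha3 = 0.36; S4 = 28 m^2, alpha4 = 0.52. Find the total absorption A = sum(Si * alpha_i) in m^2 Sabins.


113 * 0.74 = 83.62
110 * 0.75 = 82.5
74 * 0.36 = 26.64
28 * 0.52 = 14.56
A_total = 83.62 + 82.5 + 26.64 + 14.56 = 207.32 m^2


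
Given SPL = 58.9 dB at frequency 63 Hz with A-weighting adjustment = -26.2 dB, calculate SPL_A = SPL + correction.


A-weighting table: 63 Hz -> -26.2 dB correction
SPL_A = SPL + correction = 58.9 + (-26.2) = 32.7 dBA


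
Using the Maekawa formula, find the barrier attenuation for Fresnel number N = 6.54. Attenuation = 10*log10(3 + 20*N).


3 + 20*N = 3 + 20*6.54 = 133.8
Att = 10*log10(133.8) = 21.265 dB


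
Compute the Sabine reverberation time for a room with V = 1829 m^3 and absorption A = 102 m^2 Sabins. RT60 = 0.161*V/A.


RT60 = 0.161 * 1829 / 102 = 2.887 s


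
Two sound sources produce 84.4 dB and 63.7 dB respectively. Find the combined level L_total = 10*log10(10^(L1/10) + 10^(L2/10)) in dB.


10^(84.4/10) = 2.75423e+08
10^(63.7/10) = 2.34423e+06
Sum = 2.75423e+08 + 2.34423e+06 = 2.77767e+08
L_total = 10*log10(2.77767e+08) = 84.437 dB


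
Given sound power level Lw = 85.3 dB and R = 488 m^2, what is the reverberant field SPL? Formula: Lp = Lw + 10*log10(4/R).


4/R = 4/488 = 0.00819672
Lp = 85.3 + 10*log10(0.00819672) = 64.436 dB


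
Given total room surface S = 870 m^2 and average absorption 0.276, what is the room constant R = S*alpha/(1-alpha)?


R = 870 * 0.276 / (1 - 0.276) = 331.66 m^2


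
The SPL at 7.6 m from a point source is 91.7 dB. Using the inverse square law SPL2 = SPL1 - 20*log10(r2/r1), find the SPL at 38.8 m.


r2/r1 = 38.8/7.6 = 5.10526
Correction = 20*log10(5.10526) = 14.1604 dB
SPL2 = 91.7 - 14.1604 = 77.54 dB


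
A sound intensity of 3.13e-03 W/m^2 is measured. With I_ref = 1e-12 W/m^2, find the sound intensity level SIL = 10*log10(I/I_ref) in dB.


I / I_ref = 3.13e-03 / 1e-12 = 3.13e+09
SIL = 10 * log10(3.13e+09) = 94.955 dB


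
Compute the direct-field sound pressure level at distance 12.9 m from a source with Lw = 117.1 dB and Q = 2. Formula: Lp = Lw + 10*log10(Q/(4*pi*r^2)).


4*pi*r^2 = 4*pi*12.9^2 = 2091.17 m^2
Q / (4*pi*r^2) = 2 / 2091.17 = 0.000956402
Lp = 117.1 + 10*log10(0.000956402) = 86.906 dB


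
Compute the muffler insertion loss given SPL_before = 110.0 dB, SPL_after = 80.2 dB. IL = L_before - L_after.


Insertion loss = SPL without muffler - SPL with muffler
IL = 110.0 - 80.2 = 29.8 dB


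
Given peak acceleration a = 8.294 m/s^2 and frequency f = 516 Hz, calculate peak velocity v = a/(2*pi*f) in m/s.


omega = 2*pi*f = 2*pi*516 = 3242.12 rad/s
v = a / omega = 8.294 / 3242.12 = 0.0025582 m/s


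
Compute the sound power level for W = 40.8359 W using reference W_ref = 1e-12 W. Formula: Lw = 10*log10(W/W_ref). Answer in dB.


W / W_ref = 40.8359 / 1e-12 = 4.08359e+13
Lw = 10 * log10(4.08359e+13) = 136.11 dB


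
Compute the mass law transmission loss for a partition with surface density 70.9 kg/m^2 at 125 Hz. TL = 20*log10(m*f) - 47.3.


m * f = 70.9 * 125 = 8862.5
20*log10(8862.5) = 78.9511 dB
TL = 78.9511 - 47.3 = 31.651 dB


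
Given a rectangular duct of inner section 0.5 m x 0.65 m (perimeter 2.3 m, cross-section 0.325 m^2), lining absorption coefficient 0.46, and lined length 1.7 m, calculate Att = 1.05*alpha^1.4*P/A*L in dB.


alpha^1.4 = 0.46^1.4 = 0.337179
Attenuation rate = 1.05 * alpha^1.4 * P / A
= 1.05 * 0.337179 * 2.3 / 0.325 = 2.5055 dB/m
Total Att = 2.5055 * 1.7 = 4.2594 dB


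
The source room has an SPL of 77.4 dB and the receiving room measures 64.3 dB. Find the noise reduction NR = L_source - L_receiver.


NR = L_source - L_receiver (difference between source and receiving room levels)
NR = 77.4 - 64.3 = 13.1 dB


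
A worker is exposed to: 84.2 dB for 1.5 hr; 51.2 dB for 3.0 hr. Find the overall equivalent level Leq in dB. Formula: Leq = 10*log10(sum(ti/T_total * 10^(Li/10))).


T_total = 1.5 + 3.0 = 4.5 hr
(1.5/4.5) * 10^(84.2/10) = 8.76756e+07
(3.0/4.5) * 10^(51.2/10) = 87883.8
Sum = 8.76756e+07 + 87883.8 = 8.77635e+07
Leq = 10*log10(8.77635e+07) = 79.433 dB


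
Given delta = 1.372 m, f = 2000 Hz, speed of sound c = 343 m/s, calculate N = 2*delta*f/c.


N = 2*delta*f/c = 2*delta/lambda, where lambda = c/f
lambda = 343 / 2000 = 0.1715 m
N = 2 * 1.372 / 0.1715 = 16


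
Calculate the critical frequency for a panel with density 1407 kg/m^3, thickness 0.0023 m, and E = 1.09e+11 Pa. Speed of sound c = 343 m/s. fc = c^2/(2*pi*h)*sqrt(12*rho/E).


12*rho/E = 12*1407/1.09e+11 = 1.54899e-07
sqrt(12*rho/E) = sqrt(1.54899e-07) = 0.000393572
c^2/(2*pi*h) = 343^2/(2*pi*0.0023) = 8.14105e+06
fc = 8.14105e+06 * 0.000393572 = 3204.1 Hz


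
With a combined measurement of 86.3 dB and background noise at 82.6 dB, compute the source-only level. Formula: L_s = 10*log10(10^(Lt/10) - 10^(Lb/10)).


10^(86.3/10) = 4.2658e+08
10^(82.6/10) = 1.8197e+08
Difference = 4.2658e+08 - 1.8197e+08 = 2.4461e+08
L_source = 10*log10(2.4461e+08) = 83.885 dB


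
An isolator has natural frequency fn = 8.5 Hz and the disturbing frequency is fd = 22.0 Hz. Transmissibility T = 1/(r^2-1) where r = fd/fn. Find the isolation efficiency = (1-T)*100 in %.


r = 22.0 / 8.5 = 2.58824
r^2 - 1 = 2.58824^2 - 1 = 5.69899
T = 1/5.69899 = 0.17547
Efficiency = (1 - 0.17547)*100 = 82.453 %


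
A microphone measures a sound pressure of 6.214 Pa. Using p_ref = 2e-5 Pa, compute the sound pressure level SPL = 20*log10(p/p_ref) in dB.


p / p_ref = 6.214 / 2e-5 = 310700
SPL = 20 * log10(310700) = 109.85 dB


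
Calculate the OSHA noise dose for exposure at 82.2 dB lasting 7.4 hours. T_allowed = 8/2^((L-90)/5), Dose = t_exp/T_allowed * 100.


T_allowed = 8 / 2^((82.2 - 90)/5) = 23.5883 hr
Dose = 7.4 / 23.5883 * 100 = 31.371 %


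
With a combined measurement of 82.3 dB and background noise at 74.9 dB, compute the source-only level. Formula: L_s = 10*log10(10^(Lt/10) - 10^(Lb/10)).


10^(82.3/10) = 1.69824e+08
10^(74.9/10) = 3.0903e+07
Difference = 1.69824e+08 - 3.0903e+07 = 1.38921e+08
L_source = 10*log10(1.38921e+08) = 81.428 dB


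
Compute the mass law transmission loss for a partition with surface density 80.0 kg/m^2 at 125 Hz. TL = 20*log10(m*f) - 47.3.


m * f = 80.0 * 125 = 10000
20*log10(10000) = 80 dB
TL = 80 - 47.3 = 32.7 dB


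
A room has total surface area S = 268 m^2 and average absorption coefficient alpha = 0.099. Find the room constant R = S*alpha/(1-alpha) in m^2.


R = 268 * 0.099 / (1 - 0.099) = 29.447 m^2


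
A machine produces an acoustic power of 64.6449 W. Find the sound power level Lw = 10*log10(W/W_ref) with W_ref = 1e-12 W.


W / W_ref = 64.6449 / 1e-12 = 6.46449e+13
Lw = 10 * log10(6.46449e+13) = 138.11 dB


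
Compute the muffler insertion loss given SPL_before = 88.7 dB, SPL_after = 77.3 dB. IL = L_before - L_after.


Insertion loss = SPL without muffler - SPL with muffler
IL = 88.7 - 77.3 = 11.4 dB


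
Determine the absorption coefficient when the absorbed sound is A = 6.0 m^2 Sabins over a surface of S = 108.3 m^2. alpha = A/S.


Absorption coefficient = absorbed power / incident power
alpha = A / S = 6.0 / 108.3 = 0.055402


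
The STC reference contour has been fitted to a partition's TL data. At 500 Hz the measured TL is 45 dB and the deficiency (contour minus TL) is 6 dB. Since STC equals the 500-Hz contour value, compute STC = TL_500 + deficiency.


By ASTM E413, STC = value of the fitted reference contour at 500 Hz.
Contour value at 500 Hz = TL_500 + deficiency = 45 + 6 = 51
STC = 51


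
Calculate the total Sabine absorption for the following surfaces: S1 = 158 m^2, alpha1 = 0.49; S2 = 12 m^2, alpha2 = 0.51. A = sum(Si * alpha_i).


158 * 0.49 = 77.42
12 * 0.51 = 6.12
A_total = 77.42 + 6.12 = 83.54 m^2


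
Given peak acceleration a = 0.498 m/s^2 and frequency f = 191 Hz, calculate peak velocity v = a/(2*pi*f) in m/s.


omega = 2*pi*f = 2*pi*191 = 1200.09 rad/s
v = a / omega = 0.498 / 1200.09 = 0.00041497 m/s


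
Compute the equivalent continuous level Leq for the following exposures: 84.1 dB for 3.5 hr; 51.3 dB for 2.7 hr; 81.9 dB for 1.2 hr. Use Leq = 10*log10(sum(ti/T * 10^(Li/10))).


T_total = 3.5 + 2.7 + 1.2 = 7.4 hr
(3.5/7.4) * 10^(84.1/10) = 1.21573e+08
(2.7/7.4) * 10^(51.3/10) = 49218.9
(1.2/7.4) * 10^(81.9/10) = 2.51159e+07
Sum = 1.21573e+08 + 49218.9 + 2.51159e+07 = 1.46738e+08
Leq = 10*log10(1.46738e+08) = 81.665 dB


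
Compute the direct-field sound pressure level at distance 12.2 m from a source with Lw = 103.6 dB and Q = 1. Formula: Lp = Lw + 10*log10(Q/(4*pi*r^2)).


4*pi*r^2 = 4*pi*12.2^2 = 1870.38 m^2
Q / (4*pi*r^2) = 1 / 1870.38 = 0.000534651
Lp = 103.6 + 10*log10(0.000534651) = 70.881 dB


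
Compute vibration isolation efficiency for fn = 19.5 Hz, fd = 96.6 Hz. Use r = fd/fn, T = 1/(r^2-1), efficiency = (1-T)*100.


r = 96.6 / 19.5 = 4.95385
r^2 - 1 = 4.95385^2 - 1 = 23.5406
T = 1/23.5406 = 0.0424798
Efficiency = (1 - 0.0424798)*100 = 95.752 %


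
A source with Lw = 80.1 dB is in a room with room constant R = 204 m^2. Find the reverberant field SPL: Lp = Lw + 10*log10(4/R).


4/R = 4/204 = 0.0196078
Lp = 80.1 + 10*log10(0.0196078) = 63.024 dB


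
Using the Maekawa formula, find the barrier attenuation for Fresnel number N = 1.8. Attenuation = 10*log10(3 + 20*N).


3 + 20*N = 3 + 20*1.8 = 39
Att = 10*log10(39) = 15.911 dB


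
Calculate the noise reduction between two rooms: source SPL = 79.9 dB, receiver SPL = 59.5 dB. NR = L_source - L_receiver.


NR = L_source - L_receiver (difference between source and receiving room levels)
NR = 79.9 - 59.5 = 20.4 dB


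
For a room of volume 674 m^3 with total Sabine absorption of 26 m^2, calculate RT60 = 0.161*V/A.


RT60 = 0.161 * 674 / 26 = 4.1736 s


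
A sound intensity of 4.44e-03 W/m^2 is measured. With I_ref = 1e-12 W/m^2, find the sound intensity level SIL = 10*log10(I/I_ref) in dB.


I / I_ref = 4.44e-03 / 1e-12 = 4.44e+09
SIL = 10 * log10(4.44e+09) = 96.474 dB


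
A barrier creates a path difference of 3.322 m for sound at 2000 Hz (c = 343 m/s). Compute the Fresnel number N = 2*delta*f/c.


N = 2*delta*f/c = 2*delta/lambda, where lambda = c/f
lambda = 343 / 2000 = 0.1715 m
N = 2 * 3.322 / 0.1715 = 38.741


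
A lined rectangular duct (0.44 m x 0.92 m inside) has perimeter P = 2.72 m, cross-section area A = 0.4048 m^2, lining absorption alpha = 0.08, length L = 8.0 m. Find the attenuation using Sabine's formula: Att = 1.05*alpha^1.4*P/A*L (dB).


alpha^1.4 = 0.08^1.4 = 0.029129
Attenuation rate = 1.05 * alpha^1.4 * P / A
= 1.05 * 0.029129 * 2.72 / 0.4048 = 0.205515 dB/m
Total Att = 0.205515 * 8.0 = 1.6441 dB


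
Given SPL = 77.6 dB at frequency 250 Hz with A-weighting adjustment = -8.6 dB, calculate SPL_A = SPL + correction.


A-weighting table: 250 Hz -> -8.6 dB correction
SPL_A = SPL + correction = 77.6 + (-8.6) = 69 dBA


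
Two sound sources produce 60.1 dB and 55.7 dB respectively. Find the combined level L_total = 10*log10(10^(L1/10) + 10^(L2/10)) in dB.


10^(60.1/10) = 1.02329e+06
10^(55.7/10) = 371535
Sum = 1.02329e+06 + 371535 = 1.39482e+06
L_total = 10*log10(1.39482e+06) = 61.445 dB


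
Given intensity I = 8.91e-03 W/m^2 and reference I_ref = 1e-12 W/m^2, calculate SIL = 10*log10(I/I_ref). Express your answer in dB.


I / I_ref = 8.91e-03 / 1e-12 = 8.91e+09
SIL = 10 * log10(8.91e+09) = 99.499 dB


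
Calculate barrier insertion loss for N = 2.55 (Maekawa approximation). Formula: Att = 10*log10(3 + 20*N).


3 + 20*N = 3 + 20*2.55 = 54
Att = 10*log10(54) = 17.324 dB


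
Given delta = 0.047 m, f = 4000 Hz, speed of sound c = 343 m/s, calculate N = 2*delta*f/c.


N = 2*delta*f/c = 2*delta/lambda, where lambda = c/f
lambda = 343 / 4000 = 0.08575 m
N = 2 * 0.047 / 0.08575 = 1.0962


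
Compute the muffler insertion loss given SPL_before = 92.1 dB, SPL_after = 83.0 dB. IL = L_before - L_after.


Insertion loss = SPL without muffler - SPL with muffler
IL = 92.1 - 83.0 = 9.1 dB


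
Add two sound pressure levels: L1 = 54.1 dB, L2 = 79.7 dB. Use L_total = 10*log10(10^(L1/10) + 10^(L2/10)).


10^(54.1/10) = 257040
10^(79.7/10) = 9.33254e+07
Sum = 257040 + 9.33254e+07 = 9.35824e+07
L_total = 10*log10(9.35824e+07) = 79.712 dB


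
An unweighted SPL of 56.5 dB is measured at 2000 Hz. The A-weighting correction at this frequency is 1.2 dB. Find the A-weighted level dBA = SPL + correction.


A-weighting table: 2000 Hz -> 1.2 dB correction
SPL_A = SPL + correction = 56.5 + (1.2) = 57.7 dBA


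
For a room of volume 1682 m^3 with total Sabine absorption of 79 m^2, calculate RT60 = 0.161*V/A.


RT60 = 0.161 * 1682 / 79 = 3.4279 s


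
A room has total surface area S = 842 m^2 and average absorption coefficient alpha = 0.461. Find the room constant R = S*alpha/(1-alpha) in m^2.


R = 842 * 0.461 / (1 - 0.461) = 720.15 m^2


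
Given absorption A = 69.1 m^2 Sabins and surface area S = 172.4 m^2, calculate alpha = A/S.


Absorption coefficient = absorbed power / incident power
alpha = A / S = 69.1 / 172.4 = 0.40081


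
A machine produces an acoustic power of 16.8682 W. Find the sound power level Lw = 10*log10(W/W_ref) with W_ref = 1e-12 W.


W / W_ref = 16.8682 / 1e-12 = 1.68682e+13
Lw = 10 * log10(1.68682e+13) = 132.27 dB


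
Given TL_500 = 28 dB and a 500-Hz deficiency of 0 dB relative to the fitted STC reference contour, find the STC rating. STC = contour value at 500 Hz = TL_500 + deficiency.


By ASTM E413, STC = value of the fitted reference contour at 500 Hz.
Contour value at 500 Hz = TL_500 + deficiency = 28 + 0 = 28
STC = 28


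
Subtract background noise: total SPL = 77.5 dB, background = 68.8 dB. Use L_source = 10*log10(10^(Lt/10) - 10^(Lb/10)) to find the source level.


10^(77.5/10) = 5.62341e+07
10^(68.8/10) = 7.58578e+06
Difference = 5.62341e+07 - 7.58578e+06 = 4.86483e+07
L_source = 10*log10(4.86483e+07) = 76.871 dB


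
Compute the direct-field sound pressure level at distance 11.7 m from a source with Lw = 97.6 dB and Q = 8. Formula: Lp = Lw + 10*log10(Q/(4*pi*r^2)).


4*pi*r^2 = 4*pi*11.7^2 = 1720.21 m^2
Q / (4*pi*r^2) = 8 / 1720.21 = 0.00465059
Lp = 97.6 + 10*log10(0.00465059) = 74.275 dB


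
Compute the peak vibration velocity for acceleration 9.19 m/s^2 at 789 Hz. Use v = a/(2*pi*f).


omega = 2*pi*f = 2*pi*789 = 4957.43 rad/s
v = a / omega = 9.19 / 4957.43 = 0.0018538 m/s


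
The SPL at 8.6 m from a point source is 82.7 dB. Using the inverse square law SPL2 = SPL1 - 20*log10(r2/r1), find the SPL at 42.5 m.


r2/r1 = 42.5/8.6 = 4.94186
Correction = 20*log10(4.94186) = 13.8778 dB
SPL2 = 82.7 - 13.8778 = 68.822 dB


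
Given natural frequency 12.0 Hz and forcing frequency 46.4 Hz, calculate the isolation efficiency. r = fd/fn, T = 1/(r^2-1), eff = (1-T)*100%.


r = 46.4 / 12.0 = 3.86667
r^2 - 1 = 3.86667^2 - 1 = 13.9511
T = 1/13.9511 = 0.0716789
Efficiency = (1 - 0.0716789)*100 = 92.832 %


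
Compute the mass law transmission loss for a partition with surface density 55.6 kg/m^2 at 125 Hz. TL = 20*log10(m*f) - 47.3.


m * f = 55.6 * 125 = 6950
20*log10(6950) = 76.8397 dB
TL = 76.8397 - 47.3 = 29.54 dB


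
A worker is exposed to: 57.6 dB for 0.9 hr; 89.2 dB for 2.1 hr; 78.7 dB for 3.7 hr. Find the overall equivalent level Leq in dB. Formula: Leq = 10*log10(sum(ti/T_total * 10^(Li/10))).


T_total = 0.9 + 2.1 + 3.7 = 6.7 hr
(0.9/6.7) * 10^(57.6/10) = 77297.9
(2.1/6.7) * 10^(89.2/10) = 2.60702e+08
(3.7/6.7) * 10^(78.7/10) = 4.0938e+07
Sum = 77297.9 + 2.60702e+08 + 4.0938e+07 = 3.01717e+08
Leq = 10*log10(3.01717e+08) = 84.796 dB


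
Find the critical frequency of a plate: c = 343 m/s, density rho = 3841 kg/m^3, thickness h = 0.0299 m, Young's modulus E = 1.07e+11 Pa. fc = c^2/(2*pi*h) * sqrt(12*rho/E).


12*rho/E = 12*3841/1.07e+11 = 4.30766e-07
sqrt(12*rho/E) = sqrt(4.30766e-07) = 0.000656328
c^2/(2*pi*h) = 343^2/(2*pi*0.0299) = 626235
fc = 626235 * 0.000656328 = 411.02 Hz


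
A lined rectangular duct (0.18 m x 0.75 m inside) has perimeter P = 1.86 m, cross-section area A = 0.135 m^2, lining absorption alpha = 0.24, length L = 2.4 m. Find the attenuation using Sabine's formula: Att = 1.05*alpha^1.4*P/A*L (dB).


alpha^1.4 = 0.24^1.4 = 0.135611
Attenuation rate = 1.05 * alpha^1.4 * P / A
= 1.05 * 0.135611 * 1.86 / 0.135 = 1.96184 dB/m
Total Att = 1.96184 * 2.4 = 4.7084 dB


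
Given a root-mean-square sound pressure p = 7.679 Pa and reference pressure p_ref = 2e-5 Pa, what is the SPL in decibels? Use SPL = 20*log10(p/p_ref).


p / p_ref = 7.679 / 2e-5 = 383950
SPL = 20 * log10(383950) = 111.69 dB


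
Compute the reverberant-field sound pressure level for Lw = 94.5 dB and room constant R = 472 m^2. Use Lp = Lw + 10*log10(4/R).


4/R = 4/472 = 0.00847458
Lp = 94.5 + 10*log10(0.00847458) = 73.781 dB


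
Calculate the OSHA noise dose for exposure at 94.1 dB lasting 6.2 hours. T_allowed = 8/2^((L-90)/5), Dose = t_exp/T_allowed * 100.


T_allowed = 8 / 2^((94.1 - 90)/5) = 4.53154 hr
Dose = 6.2 / 4.53154 * 100 = 136.82 %


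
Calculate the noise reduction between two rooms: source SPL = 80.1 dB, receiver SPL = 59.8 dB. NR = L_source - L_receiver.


NR = L_source - L_receiver (difference between source and receiving room levels)
NR = 80.1 - 59.8 = 20.3 dB


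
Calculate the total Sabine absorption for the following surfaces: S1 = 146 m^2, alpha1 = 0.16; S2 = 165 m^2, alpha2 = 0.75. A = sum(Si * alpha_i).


146 * 0.16 = 23.36
165 * 0.75 = 123.75
A_total = 23.36 + 123.75 = 147.11 m^2


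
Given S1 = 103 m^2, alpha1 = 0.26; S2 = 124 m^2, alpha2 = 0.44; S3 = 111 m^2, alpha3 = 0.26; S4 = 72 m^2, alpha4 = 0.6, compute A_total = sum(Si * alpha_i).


103 * 0.26 = 26.78
124 * 0.44 = 54.56
111 * 0.26 = 28.86
72 * 0.6 = 43.2
A_total = 26.78 + 54.56 + 28.86 + 43.2 = 153.4 m^2


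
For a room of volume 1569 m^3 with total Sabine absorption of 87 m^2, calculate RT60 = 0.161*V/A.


RT60 = 0.161 * 1569 / 87 = 2.9036 s


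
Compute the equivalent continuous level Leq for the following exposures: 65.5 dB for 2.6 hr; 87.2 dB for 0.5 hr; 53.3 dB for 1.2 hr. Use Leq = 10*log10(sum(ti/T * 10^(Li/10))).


T_total = 2.6 + 0.5 + 1.2 = 4.3 hr
(2.6/4.3) * 10^(65.5/10) = 2.14538e+06
(0.5/4.3) * 10^(87.2/10) = 6.10241e+07
(1.2/4.3) * 10^(53.3/10) = 59664.1
Sum = 2.14538e+06 + 6.10241e+07 + 59664.1 = 6.32291e+07
Leq = 10*log10(6.32291e+07) = 78.009 dB


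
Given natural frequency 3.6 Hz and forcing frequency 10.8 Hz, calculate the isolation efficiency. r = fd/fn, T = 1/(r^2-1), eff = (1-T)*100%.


r = 10.8 / 3.6 = 3
r^2 - 1 = 3^2 - 1 = 8
T = 1/8 = 0.125
Efficiency = (1 - 0.125)*100 = 87.5 %


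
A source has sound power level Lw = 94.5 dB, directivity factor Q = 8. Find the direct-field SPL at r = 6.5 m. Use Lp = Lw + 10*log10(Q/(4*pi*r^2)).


4*pi*r^2 = 4*pi*6.5^2 = 530.929 m^2
Q / (4*pi*r^2) = 8 / 530.929 = 0.0150679
Lp = 94.5 + 10*log10(0.0150679) = 76.281 dB
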